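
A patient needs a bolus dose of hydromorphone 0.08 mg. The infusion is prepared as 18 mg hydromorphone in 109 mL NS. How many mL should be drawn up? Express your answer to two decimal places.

0.48 mL

Concentration = 18 mg ÷ 109 mL = 0.1651376 mg/mL
Volume = 0.08 mg ÷ 0.1651376 mg/mL = 0.4844444 mL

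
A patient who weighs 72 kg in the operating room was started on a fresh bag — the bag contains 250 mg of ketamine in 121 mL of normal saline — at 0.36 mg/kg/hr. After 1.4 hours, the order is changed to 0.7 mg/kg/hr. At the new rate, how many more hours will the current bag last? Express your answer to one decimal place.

Initial rate:
Dose = 0.36 mg/kg/hr × 72 kg = 25.92 mg/hr
Concentration = 250 mg ÷ 121 mL = 2.066116 mg/mL
Rate = 25.92 mg/hr ÷ 2.066116 mg/mL = 12.54528 mL/hr
Volume infused so far = 12.54528 mL/hr × 1.4 hr = 17.56339 mL
Volume remaining = 121 − 17.56339 = 103.4366 mL
New rate:
Dose = 0.7 mg/kg/hr × 72 kg = 50.4 mg/hr
Rate = 50.4 mg/hr ÷ 2.066116 mg/mL = 24.3936 mL/hr
Time remaining = 103.4366 mL ÷ 24.3936 mL/hr = 4.240317 hr

4.2 hours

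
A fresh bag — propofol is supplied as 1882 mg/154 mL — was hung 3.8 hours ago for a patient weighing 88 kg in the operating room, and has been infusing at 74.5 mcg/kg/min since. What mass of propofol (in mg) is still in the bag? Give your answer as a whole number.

387 mg

Dose = 74.5 mcg/kg/min × 88 kg = 6556 mcg/min
6556 mcg/min × 60 min/hr = 393360 mcg/hr
Concentration = 1882 mg ÷ 154 mL = 12.22078 mg/mL = 12220.78 mcg/mL
Rate = 393360 mcg/hr ÷ 12220.78 mcg/mL = 32.1878 mL/hr
Volume infused = 32.1878 mL/hr × 3.8 hr = 122.3136 mL
Volume remaining = 154 − 122.3136 = 31.68636 mL
Drug remaining = 31.68636 mL × 12220.78 mcg/mL = 387232 mcg = 387.232 mg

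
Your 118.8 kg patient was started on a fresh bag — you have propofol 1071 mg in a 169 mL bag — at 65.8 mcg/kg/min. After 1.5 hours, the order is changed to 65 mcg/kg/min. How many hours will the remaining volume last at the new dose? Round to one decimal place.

0.8 hours

Initial rate:
Dose = 65.8 mcg/kg/min × 118.8 kg = 7817.04 mcg/min
7817.04 mcg/min × 60 min/hr = 469022.4 mcg/hr
Concentration = 1071 mg ÷ 169 mL = 6.337278 mg/mL = 6337.278 mcg/mL
Rate = 469022.4 mcg/hr ÷ 6337.278 mcg/mL = 74.01007 mL/hr
Volume infused so far = 74.01007 mL/hr × 1.5 hr = 111.0151 mL
Volume remaining = 169 − 111.0151 = 57.98489 mL
New rate:
Dose = 65 mcg/kg/min × 118.8 kg = 7722 mcg/min
7722 mcg/min × 60 min/hr = 463320 mcg/hr
Rate = 463320 mcg/hr ÷ 6337.278 mcg/mL = 73.11025 mL/hr
Time remaining = 57.98489 mL ÷ 73.11025 mL/hr = 0.7931158 hr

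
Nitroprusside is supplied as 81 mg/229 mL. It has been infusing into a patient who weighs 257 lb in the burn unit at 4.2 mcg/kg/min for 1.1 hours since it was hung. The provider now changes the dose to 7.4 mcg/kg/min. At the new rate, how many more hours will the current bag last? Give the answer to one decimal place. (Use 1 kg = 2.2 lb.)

0.9 hours

Initial rate:
Weight = 257 lb ÷ 2.2 lb/kg = 116.8182 kg
Dose = 4.2 mcg/kg/min × 116.8182 kg = 490.6364 mcg/min
490.6364 mcg/min × 60 min/hr = 29438.18 mcg/hr
Concentration = 81 mg ÷ 229 mL = 0.3537118 mg/mL = 353.7118 mcg/mL
Rate = 29438.18 mcg/hr ÷ 353.7118 mcg/mL = 83.22646 mL/hr
Volume infused so far = 83.22646 mL/hr × 1.1 hr = 91.54911 mL
Volume remaining = 229 − 91.54911 = 137.4509 mL
New rate:
Dose = 7.4 mcg/kg/min × 116.8182 kg = 864.4545 mcg/min
864.4545 mcg/min × 60 min/hr = 51867.27 mcg/hr
Rate = 51867.27 mcg/hr ÷ 353.7118 mcg/mL = 146.6371 mL/hr
Time remaining = 137.4509 mL ÷ 146.6371 mL/hr = 0.9373541 hr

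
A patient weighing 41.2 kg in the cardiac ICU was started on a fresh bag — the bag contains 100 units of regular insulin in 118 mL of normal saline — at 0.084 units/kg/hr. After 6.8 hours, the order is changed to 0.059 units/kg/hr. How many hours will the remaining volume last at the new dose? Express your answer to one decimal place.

Initial rate:
Dose = 0.084 units/kg/hr × 41.2 kg = 3.4608 units/hr
Concentration = 100 units ÷ 118 mL = 0.8474576 units/mL
Rate = 3.4608 units/hr ÷ 0.8474576 units/mL = 4.083744 mL/hr
Volume infused so far = 4.083744 mL/hr × 6.8 hr = 27.76946 mL
Volume remaining = 118 − 27.76946 = 90.23054 mL
New rate:
Dose = 0.059 units/kg/hr × 41.2 kg = 2.4308 units/hr
Rate = 2.4308 units/hr ÷ 0.8474576 units/mL = 2.868344 mL/hr
Time remaining = 90.23054 mL ÷ 2.868344 mL/hr = 31.45736 hr

31.5 hours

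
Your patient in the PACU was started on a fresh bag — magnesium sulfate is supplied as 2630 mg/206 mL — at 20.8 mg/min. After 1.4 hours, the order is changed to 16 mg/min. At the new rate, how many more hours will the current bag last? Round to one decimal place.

0.9 hours

Initial rate:
20.8 mg/min × 60 min/hr = 1248 mg/hr
Concentration = 2630 mg ÷ 206 mL = 12.76699 mg/mL
Rate = 1248 mg/hr ÷ 12.76699 mg/mL = 97.75209 mL/hr
Volume infused so far = 97.75209 mL/hr × 1.4 hr = 136.8529 mL
Volume remaining = 206 − 136.8529 = 69.14707 mL
New rate:
16 mg/min × 60 min/hr = 960 mg/hr
Rate = 960 mg/hr ÷ 12.76699 mg/mL = 75.19392 mL/hr
Time remaining = 69.14707 mL ÷ 75.19392 mL/hr = 0.9195833 hr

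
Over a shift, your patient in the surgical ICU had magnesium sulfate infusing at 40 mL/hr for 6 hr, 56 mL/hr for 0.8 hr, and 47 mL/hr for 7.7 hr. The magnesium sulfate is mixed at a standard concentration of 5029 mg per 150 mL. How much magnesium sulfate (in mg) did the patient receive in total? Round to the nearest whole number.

21682 mg

Concentration = 5029 mg ÷ 150 mL = 33.52667 mg/mL
Stage 1: 40 mL/hr × 6 hr = 240 mL → 240 mL × 33.52667 mg/mL = 8046.4 mg
Stage 2: 56 mL/hr × 0.8 hr = 44.8 mL → 44.8 mL × 33.52667 mg/mL = 1501.995 mg
Stage 3: 47 mL/hr × 7.7 hr = 361.9 mL → 361.9 mL × 33.52667 mg/mL = 12133.3 mg
Total = 8046.4 + 1501.995 + 12133.3 = 21681.7 mg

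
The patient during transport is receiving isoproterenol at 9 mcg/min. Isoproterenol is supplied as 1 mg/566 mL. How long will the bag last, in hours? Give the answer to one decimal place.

1.9 hours

9 mcg/min × 60 min/hr = 540 mcg/hr
Concentration = 1 mg ÷ 566 mL = 0.001766784 mg/mL = 1.766784 mcg/mL
Rate = 540 mcg/hr ÷ 1.766784 mcg/mL = 305.64 mL/hr
Duration = 566 mL ÷ 305.64 mL/hr = 1.851852 hr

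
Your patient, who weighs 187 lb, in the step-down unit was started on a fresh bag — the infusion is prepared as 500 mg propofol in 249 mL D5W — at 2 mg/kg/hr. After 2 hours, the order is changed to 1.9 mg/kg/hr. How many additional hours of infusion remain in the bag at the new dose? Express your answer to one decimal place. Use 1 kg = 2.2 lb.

1.0 hours

Initial rate:
Weight = 187 lb ÷ 2.2 lb/kg = 85 kg
Dose = 2 mg/kg/hr × 85 kg = 170 mg/hr
Concentration = 500 mg ÷ 249 mL = 2.008032 mg/mL
Rate = 170 mg/hr ÷ 2.008032 mg/mL = 84.66 mL/hr
Volume infused so far = 84.66 mL/hr × 2 hr = 169.32 mL
Volume remaining = 249 − 169.32 = 79.68 mL
New rate:
Dose = 1.9 mg/kg/hr × 85 kg = 161.5 mg/hr
Rate = 161.5 mg/hr ÷ 2.008032 mg/mL = 80.427 mL/hr
Time remaining = 79.68 mL ÷ 80.427 mL/hr = 0.9907121 hr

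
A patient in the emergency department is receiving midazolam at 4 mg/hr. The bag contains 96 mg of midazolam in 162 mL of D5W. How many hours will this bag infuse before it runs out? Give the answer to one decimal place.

24.0 hours

Concentration = 96 mg ÷ 162 mL = 0.5925926 mg/mL
Rate = 4 mg/hr ÷ 0.5925926 mg/mL = 6.75 mL/hr
Duration = 162 mL ÷ 6.75 mL/hr = 24 hr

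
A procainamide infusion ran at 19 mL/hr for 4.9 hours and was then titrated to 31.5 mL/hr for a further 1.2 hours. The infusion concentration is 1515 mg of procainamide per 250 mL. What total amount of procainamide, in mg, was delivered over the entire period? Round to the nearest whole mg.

793 mg

Concentration = 1515 mg ÷ 250 mL = 6.06 mg/mL
Stage 1: 19 mL/hr × 4.9 hr = 93.1 mL → 93.1 mL × 6.06 mg/mL = 564.186 mg
Stage 2: 31.5 mL/hr × 1.2 hr = 37.8 mL → 37.8 mL × 6.06 mg/mL = 229.068 mg
Total = 564.186 + 229.068 = 793.254 mg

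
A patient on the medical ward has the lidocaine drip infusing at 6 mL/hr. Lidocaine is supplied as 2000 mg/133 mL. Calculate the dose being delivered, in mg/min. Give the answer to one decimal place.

1.5 mg/min

Concentration = 2000 mg ÷ 133 mL = 15.03759 mg/mL
Drug rate = 6 mL/hr × 15.03759 mg/mL = 90.22556 mg/hr
90.22556 mg/hr ÷ 60 min/hr = 1.503759 mg/min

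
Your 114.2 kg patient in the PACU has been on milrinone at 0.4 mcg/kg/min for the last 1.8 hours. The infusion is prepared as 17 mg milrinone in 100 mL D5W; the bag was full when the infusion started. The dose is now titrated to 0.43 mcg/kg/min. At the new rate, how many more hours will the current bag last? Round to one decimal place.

Initial rate:
Dose = 0.4 mcg/kg/min × 114.2 kg = 45.68 mcg/min
45.68 mcg/min × 60 min/hr = 2740.8 mcg/hr
Concentration = 17 mg ÷ 100 mL = 0.17 mg/mL = 170 mcg/mL
Rate = 2740.8 mcg/hr ÷ 170 mcg/mL = 16.12235 mL/hr
Volume infused so far = 16.12235 mL/hr × 1.8 hr = 29.02024 mL
Volume remaining = 100 − 29.02024 = 70.97976 mL
New rate:
Dose = 0.43 mcg/kg/min × 114.2 kg = 49.106 mcg/min
49.106 mcg/min × 60 min/hr = 2946.36 mcg/hr
Rate = 2946.36 mcg/hr ÷ 170 mcg/mL = 17.33153 mL/hr
Time remaining = 70.97976 mL ÷ 17.33153 mL/hr = 4.095413 hr

4.1 hours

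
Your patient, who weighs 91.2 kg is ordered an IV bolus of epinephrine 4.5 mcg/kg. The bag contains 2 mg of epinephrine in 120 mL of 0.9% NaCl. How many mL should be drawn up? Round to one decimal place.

24.6 mL

Dose = 4.5 mcg/kg × 91.2 kg = 410.4 mcg
Concentration = 2 mg ÷ 120 mL = 0.01666667 mg/mL = 16.66667 mcg/mL
Volume = 410.4 mcg ÷ 16.66667 mcg/mL = 24.624 mL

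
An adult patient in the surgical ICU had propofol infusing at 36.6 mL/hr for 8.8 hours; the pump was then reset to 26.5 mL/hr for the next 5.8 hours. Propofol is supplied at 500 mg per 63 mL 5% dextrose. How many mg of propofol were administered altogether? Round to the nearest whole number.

3776 mg

Concentration = 500 mg ÷ 63 mL = 7.936508 mg/mL
Stage 1: 36.6 mL/hr × 8.8 hr = 322.08 mL → 322.08 mL × 7.936508 mg/mL = 2556.19 mg
Stage 2: 26.5 mL/hr × 5.8 hr = 153.7 mL → 153.7 mL × 7.936508 mg/mL = 1219.841 mg
Total = 2556.19 + 1219.841 = 3776.032 mg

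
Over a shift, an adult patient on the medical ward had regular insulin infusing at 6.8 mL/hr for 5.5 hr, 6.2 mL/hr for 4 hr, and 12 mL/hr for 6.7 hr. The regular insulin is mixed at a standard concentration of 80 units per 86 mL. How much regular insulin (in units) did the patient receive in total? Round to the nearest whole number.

133 units

Concentration = 80 units ÷ 86 mL = 0.9302326 units/mL
Stage 1: 6.8 mL/hr × 5.5 hr = 37.4 mL → 37.4 mL × 0.9302326 units/mL = 34.7907 units
Stage 2: 6.2 mL/hr × 4 hr = 24.8 mL → 24.8 mL × 0.9302326 units/mL = 23.06977 units
Stage 3: 12 mL/hr × 6.7 hr = 80.4 mL → 80.4 mL × 0.9302326 units/mL = 74.7907 units
Total = 34.7907 + 23.06977 + 74.7907 = 132.6512 units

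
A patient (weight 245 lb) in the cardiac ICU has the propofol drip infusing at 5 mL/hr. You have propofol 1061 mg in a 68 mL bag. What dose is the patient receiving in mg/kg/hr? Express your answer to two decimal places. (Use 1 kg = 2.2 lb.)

Weight = 245 lb ÷ 2.2 lb/kg = 111.3636 kg
Concentration = 1061 mg ÷ 68 mL = 15.60294 mg/mL
Drug rate = 5 mL/hr × 15.60294 mg/mL = 78.01471 mg/hr
78.01471 mg/hr ÷ 111.3636 kg = 0.7005402 mg/kg/hr

0.70 mg/kg/hr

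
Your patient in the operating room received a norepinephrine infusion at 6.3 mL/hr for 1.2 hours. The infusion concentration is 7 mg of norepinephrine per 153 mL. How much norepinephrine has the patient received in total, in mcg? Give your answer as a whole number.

Concentration = 7 mg ÷ 153 mL = 0.04575163 mg/mL = 45.75163 mcg/mL
Drug rate = 6.3 mL/hr × 45.75163 mcg/mL = 288.2353 mcg/hr
Total = 288.2353 mcg/hr × 1.2 hr = 345.8824 mcg

346 mcg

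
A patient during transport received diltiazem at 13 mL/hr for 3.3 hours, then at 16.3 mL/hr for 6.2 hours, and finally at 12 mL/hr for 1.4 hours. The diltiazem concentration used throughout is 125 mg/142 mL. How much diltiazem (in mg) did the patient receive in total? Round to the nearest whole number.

142 mg

Concentration = 125 mg ÷ 142 mL = 0.8802817 mg/mL
Stage 1: 13 mL/hr × 3.3 hr = 42.9 mL → 42.9 mL × 0.8802817 mg/mL = 37.76408 mg
Stage 2: 16.3 mL/hr × 6.2 hr = 101.06 mL → 101.06 mL × 0.8802817 mg/mL = 88.96127 mg
Stage 3: 12 mL/hr × 1.4 hr = 16.8 mL → 16.8 mL × 0.8802817 mg/mL = 14.78873 mg
Total = 37.76408 + 88.96127 + 14.78873 = 141.5141 mg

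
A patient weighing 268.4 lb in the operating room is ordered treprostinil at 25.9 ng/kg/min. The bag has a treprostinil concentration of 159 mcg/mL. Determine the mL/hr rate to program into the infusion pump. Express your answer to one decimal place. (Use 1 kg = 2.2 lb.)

1.2 mL/hr

Weight = 268.4 lb ÷ 2.2 lb/kg = 122 kg
Dose = 25.9 ng/kg/min × 122 kg = 3159.8 ng/min
3159.8 ng/min × 60 min/hr = 189588 ng/hr
Concentration = 159 mcg/mL = 159000 ng/mL
Rate = 189588 ng/hr ÷ 159000 ng/mL = 1.192377 mL/hr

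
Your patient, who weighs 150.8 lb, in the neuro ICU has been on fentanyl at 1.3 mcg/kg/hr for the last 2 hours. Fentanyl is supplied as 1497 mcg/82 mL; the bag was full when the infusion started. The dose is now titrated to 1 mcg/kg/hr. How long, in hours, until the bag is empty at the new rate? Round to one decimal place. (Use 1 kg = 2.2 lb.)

19.2 hours

Initial rate:
Weight = 150.8 lb ÷ 2.2 lb/kg = 68.54545 kg
Dose = 1.3 mcg/kg/hr × 68.54545 kg = 89.10909 mcg/hr
Concentration = 1497 mcg ÷ 82 mL = 18.2561 mcg/mL
Rate = 89.10909 mcg/hr ÷ 18.2561 mcg/mL = 4.881059 mL/hr
Volume infused so far = 4.881059 mL/hr × 2 hr = 9.762118 mL
Volume remaining = 82 − 9.762118 = 72.23788 mL
New rate:
Dose = 1 mcg/kg/hr × 68.54545 kg = 68.54545 mcg/hr
Rate = 68.54545 mcg/hr ÷ 18.2561 mcg/mL = 3.754661 mL/hr
Time remaining = 72.23788 mL ÷ 3.754661 mL/hr = 19.23952 hr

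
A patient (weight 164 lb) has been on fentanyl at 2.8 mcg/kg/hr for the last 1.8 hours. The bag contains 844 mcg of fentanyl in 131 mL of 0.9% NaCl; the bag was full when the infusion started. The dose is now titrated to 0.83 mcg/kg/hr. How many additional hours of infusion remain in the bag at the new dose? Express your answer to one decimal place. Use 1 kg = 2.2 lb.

Initial rate:
Weight = 164 lb ÷ 2.2 lb/kg = 74.54545 kg
Dose = 2.8 mcg/kg/hr × 74.54545 kg = 208.7273 mcg/hr
Concentration = 844 mcg ÷ 131 mL = 6.442748 mcg/mL
Rate = 208.7273 mcg/hr ÷ 6.442748 mcg/mL = 32.39724 mL/hr
Volume infused so far = 32.39724 mL/hr × 1.8 hr = 58.31504 mL
Volume remaining = 131 − 58.31504 = 72.68496 mL
New rate:
Dose = 0.83 mcg/kg/hr × 74.54545 kg = 61.87273 mcg/hr
Rate = 61.87273 mcg/hr ÷ 6.442748 mcg/mL = 9.603468 mL/hr
Time remaining = 72.68496 mL ÷ 9.603468 mL/hr = 7.568616 hr

7.6 hours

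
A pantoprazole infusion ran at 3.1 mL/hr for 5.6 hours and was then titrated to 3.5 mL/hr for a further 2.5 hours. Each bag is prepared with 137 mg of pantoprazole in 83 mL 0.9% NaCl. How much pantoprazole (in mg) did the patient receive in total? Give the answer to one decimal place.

Concentration = 137 mg ÷ 83 mL = 1.650602 mg/mL
Stage 1: 3.1 mL/hr × 5.6 hr = 17.36 mL → 17.36 mL × 1.650602 mg/mL = 28.65446 mg
Stage 2: 3.5 mL/hr × 2.5 hr = 8.75 mL → 8.75 mL × 1.650602 mg/mL = 14.44277 mg
Total = 28.65446 + 14.44277 = 43.09723 mg

43.1 mg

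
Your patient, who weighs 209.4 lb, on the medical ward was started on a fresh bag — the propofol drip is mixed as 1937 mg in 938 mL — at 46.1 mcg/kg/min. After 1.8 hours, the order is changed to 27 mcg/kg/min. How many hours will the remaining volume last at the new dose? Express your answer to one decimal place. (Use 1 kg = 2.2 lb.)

9.5 hours

Initial rate:
Weight = 209.4 lb ÷ 2.2 lb/kg = 95.18182 kg
Dose = 46.1 mcg/kg/min × 95.18182 kg = 4387.882 mcg/min
4387.882 mcg/min × 60 min/hr = 263272.9 mcg/hr
Concentration = 1937 mg ÷ 938 mL = 2.065032 mg/mL = 2065.032 mcg/mL
Rate = 263272.9 mcg/hr ÷ 2065.032 mcg/mL = 127.491 mL/hr
Volume infused so far = 127.491 mL/hr × 1.8 hr = 229.4837 mL
Volume remaining = 938 − 229.4837 = 708.5163 mL
New rate:
Dose = 27 mcg/kg/min × 95.18182 kg = 2569.909 mcg/min
2569.909 mcg/min × 60 min/hr = 154194.5 mcg/hr
Rate = 154194.5 mcg/hr ÷ 2065.032 mcg/mL = 74.66933 mL/hr
Time remaining = 708.5163 mL ÷ 74.66933 mL/hr = 9.488719 hr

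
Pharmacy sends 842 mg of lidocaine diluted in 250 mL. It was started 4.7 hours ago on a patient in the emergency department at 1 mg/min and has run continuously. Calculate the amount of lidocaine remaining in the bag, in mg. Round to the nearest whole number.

1 mg/min × 60 min/hr = 60 mg/hr
Concentration = 842 mg ÷ 250 mL = 3.368 mg/mL
Rate = 60 mg/hr ÷ 3.368 mg/mL = 17.81473 mL/hr
Volume infused = 17.81473 mL/hr × 4.7 hr = 83.72922 mL
Volume remaining = 250 − 83.72922 = 166.2708 mL
Drug remaining = 166.2708 mL × 3.368 mg/mL = 560 mg

560 mg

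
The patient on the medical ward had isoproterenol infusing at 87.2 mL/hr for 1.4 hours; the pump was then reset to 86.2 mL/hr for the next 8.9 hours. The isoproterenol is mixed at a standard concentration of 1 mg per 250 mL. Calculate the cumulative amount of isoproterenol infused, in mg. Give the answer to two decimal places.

Concentration = 1 mg ÷ 250 mL = 0.004 mg/mL
Stage 1: 87.2 mL/hr × 1.4 hr = 122.08 mL → 122.08 mL × 0.004 mg/mL = 0.48832 mg
Stage 2: 86.2 mL/hr × 8.9 hr = 767.18 mL → 767.18 mL × 0.004 mg/mL = 3.06872 mg
Total = 0.48832 + 3.06872 = 3.55704 mg

3.56 mg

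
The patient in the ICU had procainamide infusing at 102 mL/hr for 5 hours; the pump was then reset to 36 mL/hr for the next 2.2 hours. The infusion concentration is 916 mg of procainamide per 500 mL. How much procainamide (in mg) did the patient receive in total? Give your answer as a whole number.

Concentration = 916 mg ÷ 500 mL = 1.832 mg/mL
Stage 1: 102 mL/hr × 5 hr = 510 mL → 510 mL × 1.832 mg/mL = 934.32 mg
Stage 2: 36 mL/hr × 2.2 hr = 79.2 mL → 79.2 mL × 1.832 mg/mL = 145.0944 mg
Total = 934.32 + 145.0944 = 1079.414 mg

1079 mg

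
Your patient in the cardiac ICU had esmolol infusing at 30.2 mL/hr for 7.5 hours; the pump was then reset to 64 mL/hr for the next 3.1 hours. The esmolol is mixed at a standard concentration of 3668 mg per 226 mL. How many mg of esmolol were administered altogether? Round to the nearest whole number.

Concentration = 3668 mg ÷ 226 mL = 16.23009 mg/mL
Stage 1: 30.2 mL/hr × 7.5 hr = 226.5 mL → 226.5 mL × 16.23009 mg/mL = 3676.115 mg
Stage 2: 64 mL/hr × 3.1 hr = 198.4 mL → 198.4 mL × 16.23009 mg/mL = 3220.05 mg
Total = 3676.115 + 3220.05 = 6896.165 mg

6896 mg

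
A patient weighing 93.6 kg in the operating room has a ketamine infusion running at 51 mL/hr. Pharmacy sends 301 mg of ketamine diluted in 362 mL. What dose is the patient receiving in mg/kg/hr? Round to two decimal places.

0.45 mg/kg/hr

Concentration = 301 mg ÷ 362 mL = 0.8314917 mg/mL
Drug rate = 51 mL/hr × 0.8314917 mg/mL = 42.40608 mg/hr
42.40608 mg/hr ÷ 93.6 kg = 0.4530564 mg/kg/hr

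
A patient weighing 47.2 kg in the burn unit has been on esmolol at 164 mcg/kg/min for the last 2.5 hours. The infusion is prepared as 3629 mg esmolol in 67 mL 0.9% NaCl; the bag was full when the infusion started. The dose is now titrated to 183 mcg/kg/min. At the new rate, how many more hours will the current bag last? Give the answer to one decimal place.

Initial rate:
Dose = 164 mcg/kg/min × 47.2 kg = 7740.8 mcg/min
7740.8 mcg/min × 60 min/hr = 464448 mcg/hr
Concentration = 3629 mg ÷ 67 mL = 54.16418 mg/mL = 54164.18 mcg/mL
Rate = 464448 mcg/hr ÷ 54164.18 mcg/mL = 8.574818 mL/hr
Volume infused so far = 8.574818 mL/hr × 2.5 hr = 21.43705 mL
Volume remaining = 67 − 21.43705 = 45.56295 mL
New rate:
Dose = 183 mcg/kg/min × 47.2 kg = 8637.6 mcg/min
8637.6 mcg/min × 60 min/hr = 518256 mcg/hr
Rate = 518256 mcg/hr ÷ 54164.18 mcg/mL = 9.568242 mL/hr
Time remaining = 45.56295 mL ÷ 9.568242 mL/hr = 4.761894 hr

4.8 hours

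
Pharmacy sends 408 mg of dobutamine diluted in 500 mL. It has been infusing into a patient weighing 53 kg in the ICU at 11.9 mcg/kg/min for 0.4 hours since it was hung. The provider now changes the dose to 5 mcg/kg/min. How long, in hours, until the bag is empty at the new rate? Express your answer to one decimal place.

24.7 hours

Initial rate:
Dose = 11.9 mcg/kg/min × 53 kg = 630.7 mcg/min
630.7 mcg/min × 60 min/hr = 37842 mcg/hr
Concentration = 408 mg ÷ 500 mL = 0.816 mg/mL = 816 mcg/mL
Rate = 37842 mcg/hr ÷ 816 mcg/mL = 46.375 mL/hr
Volume infused so far = 46.375 mL/hr × 0.4 hr = 18.55 mL
Volume remaining = 500 − 18.55 = 481.45 mL
New rate:
Dose = 5 mcg/kg/min × 53 kg = 265 mcg/min
265 mcg/min × 60 min/hr = 15900 mcg/hr
Rate = 15900 mcg/hr ÷ 816 mcg/mL = 19.48529 mL/hr
Time remaining = 481.45 mL ÷ 19.48529 mL/hr = 24.70838 hr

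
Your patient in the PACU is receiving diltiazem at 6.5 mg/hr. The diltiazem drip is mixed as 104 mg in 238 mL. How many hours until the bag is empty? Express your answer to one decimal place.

16.0 hours

Concentration = 104 mg ÷ 238 mL = 0.4369748 mg/mL
Rate = 6.5 mg/hr ÷ 0.4369748 mg/mL = 14.875 mL/hr
Duration = 238 mL ÷ 14.875 mL/hr = 16 hr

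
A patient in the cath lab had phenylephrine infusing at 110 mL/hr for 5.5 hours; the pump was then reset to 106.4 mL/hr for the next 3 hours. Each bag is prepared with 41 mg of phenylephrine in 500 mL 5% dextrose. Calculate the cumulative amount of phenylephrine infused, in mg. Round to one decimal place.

Concentration = 41 mg ÷ 500 mL = 0.082 mg/mL
Stage 1: 110 mL/hr × 5.5 hr = 605 mL → 605 mL × 0.082 mg/mL = 49.61 mg
Stage 2: 106.4 mL/hr × 3 hr = 319.2 mL → 319.2 mL × 0.082 mg/mL = 26.1744 mg
Total = 49.61 + 26.1744 = 75.7844 mg

75.8 mg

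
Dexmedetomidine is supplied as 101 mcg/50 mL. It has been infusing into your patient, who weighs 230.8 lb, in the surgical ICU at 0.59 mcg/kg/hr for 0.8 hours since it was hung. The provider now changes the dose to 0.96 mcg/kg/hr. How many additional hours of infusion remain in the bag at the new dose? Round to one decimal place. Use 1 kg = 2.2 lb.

Initial rate:
Weight = 230.8 lb ÷ 2.2 lb/kg = 104.9091 kg
Dose = 0.59 mcg/kg/hr × 104.9091 kg = 61.89636 mcg/hr
Concentration = 101 mcg ÷ 50 mL = 2.02 mcg/mL
Rate = 61.89636 mcg/hr ÷ 2.02 mcg/mL = 30.64176 mL/hr
Volume infused so far = 30.64176 mL/hr × 0.8 hr = 24.51341 mL
Volume remaining = 50 − 24.51341 = 25.48659 mL
New rate:
Dose = 0.96 mcg/kg/hr × 104.9091 kg = 100.7127 mcg/hr
Rate = 100.7127 mcg/hr ÷ 2.02 mcg/mL = 49.85779 mL/hr
Time remaining = 25.48659 mL ÷ 49.85779 mL/hr = 0.5111857 hr

0.5 hours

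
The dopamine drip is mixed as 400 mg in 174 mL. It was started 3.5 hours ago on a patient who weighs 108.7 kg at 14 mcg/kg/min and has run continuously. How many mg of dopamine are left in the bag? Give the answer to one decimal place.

80.4 mg

Dose = 14 mcg/kg/min × 108.7 kg = 1521.8 mcg/min
1521.8 mcg/min × 60 min/hr = 91308 mcg/hr
Concentration = 400 mg ÷ 174 mL = 2.298851 mg/mL = 2298.851 mcg/mL
Rate = 91308 mcg/hr ÷ 2298.851 mcg/mL = 39.71898 mL/hr
Volume infused = 39.71898 mL/hr × 3.5 hr = 139.0164 mL
Volume remaining = 174 − 139.0164 = 34.98357 mL
Drug remaining = 34.98357 mL × 2298.851 mcg/mL = 80422 mcg = 80.422 mg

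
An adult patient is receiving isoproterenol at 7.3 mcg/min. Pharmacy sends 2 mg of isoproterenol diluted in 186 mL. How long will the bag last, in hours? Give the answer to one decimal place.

7.3 mcg/min × 60 min/hr = 438 mcg/hr
Concentration = 2 mg ÷ 186 mL = 0.01075269 mg/mL = 10.75269 mcg/mL
Rate = 438 mcg/hr ÷ 10.75269 mcg/mL = 40.734 mL/hr
Duration = 186 mL ÷ 40.734 mL/hr = 4.56621 hr

4.6 hours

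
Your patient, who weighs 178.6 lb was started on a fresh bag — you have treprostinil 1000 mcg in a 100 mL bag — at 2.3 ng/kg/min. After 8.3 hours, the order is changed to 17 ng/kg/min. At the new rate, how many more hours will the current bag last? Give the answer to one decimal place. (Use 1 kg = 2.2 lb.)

11.0 hours

Initial rate:
Weight = 178.6 lb ÷ 2.2 lb/kg = 81.18182 kg
Dose = 2.3 ng/kg/min × 81.18182 kg = 186.7182 ng/min
186.7182 ng/min × 60 min/hr = 11203.09 ng/hr
Concentration = 1000 mcg ÷ 100 mL = 10 mcg/mL = 10000 ng/mL
Rate = 11203.09 ng/hr ÷ 10000 ng/mL = 1.120309 mL/hr
Volume infused so far = 1.120309 mL/hr × 8.3 hr = 9.298565 mL
Volume remaining = 100 − 9.298565 = 90.70143 mL
New rate:
Dose = 17 ng/kg/min × 81.18182 kg = 1380.091 ng/min
1380.091 ng/min × 60 min/hr = 82805.45 ng/hr
Rate = 82805.45 ng/hr ÷ 10000 ng/mL = 8.280545 mL/hr
Time remaining = 90.70143 mL ÷ 8.280545 mL/hr = 10.95356 hr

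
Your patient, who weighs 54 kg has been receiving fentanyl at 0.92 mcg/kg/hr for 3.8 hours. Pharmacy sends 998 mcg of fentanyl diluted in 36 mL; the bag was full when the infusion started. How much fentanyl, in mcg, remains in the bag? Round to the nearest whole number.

Dose = 0.92 mcg/kg/hr × 54 kg = 49.68 mcg/hr
Concentration = 998 mcg ÷ 36 mL = 27.72222 mcg/mL
Rate = 49.68 mcg/hr ÷ 27.72222 mcg/mL = 1.792064 mL/hr
Volume infused = 1.792064 mL/hr × 3.8 hr = 6.809844 mL
Volume remaining = 36 − 6.809844 = 29.19016 mL
Drug remaining = 29.19016 mL × 27.72222 mcg/mL = 809.216 mcg

809 mcg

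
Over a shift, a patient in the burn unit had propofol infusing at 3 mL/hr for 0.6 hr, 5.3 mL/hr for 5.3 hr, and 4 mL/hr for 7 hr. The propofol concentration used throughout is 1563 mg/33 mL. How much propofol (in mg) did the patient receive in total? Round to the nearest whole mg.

Concentration = 1563 mg ÷ 33 mL = 47.36364 mg/mL
Stage 1: 3 mL/hr × 0.6 hr = 1.8 mL → 1.8 mL × 47.36364 mg/mL = 85.25455 mg
Stage 2: 5.3 mL/hr × 5.3 hr = 28.09 mL → 28.09 mL × 47.36364 mg/mL = 1330.445 mg
Stage 3: 4 mL/hr × 7 hr = 28 mL → 28 mL × 47.36364 mg/mL = 1326.182 mg
Total = 85.25455 + 1330.445 + 1326.182 = 2741.881 mg

2742 mg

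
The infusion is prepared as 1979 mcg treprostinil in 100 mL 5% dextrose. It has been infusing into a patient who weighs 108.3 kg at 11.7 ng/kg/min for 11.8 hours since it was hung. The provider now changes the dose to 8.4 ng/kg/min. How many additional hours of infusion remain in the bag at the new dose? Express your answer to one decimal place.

19.8 hours

Initial rate:
Dose = 11.7 ng/kg/min × 108.3 kg = 1267.11 ng/min
1267.11 ng/min × 60 min/hr = 76026.6 ng/hr
Concentration = 1979 mcg ÷ 100 mL = 19.79 mcg/mL = 19790 ng/mL
Rate = 76026.6 ng/hr ÷ 19790 ng/mL = 3.841668 mL/hr
Volume infused so far = 3.841668 mL/hr × 11.8 hr = 45.33168 mL
Volume remaining = 100 − 45.33168 = 54.66832 mL
New rate:
Dose = 8.4 ng/kg/min × 108.3 kg = 909.72 ng/min
909.72 ng/min × 60 min/hr = 54583.2 ng/hr
Rate = 54583.2 ng/hr ÷ 19790 ng/mL = 2.75812 mL/hr
Time remaining = 54.66832 mL ÷ 2.75812 mL/hr = 19.82086 hr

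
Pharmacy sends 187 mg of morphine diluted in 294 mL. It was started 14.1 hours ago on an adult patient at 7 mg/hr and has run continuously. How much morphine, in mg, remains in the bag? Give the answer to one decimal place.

88.3 mg

Concentration = 187 mg ÷ 294 mL = 0.6360544 mg/mL
Rate = 7 mg/hr ÷ 0.6360544 mg/mL = 11.00535 mL/hr
Volume infused = 11.00535 mL/hr × 14.1 hr = 155.1754 mL
Volume remaining = 294 − 155.1754 = 138.8246 mL
Drug remaining = 138.8246 mL × 0.6360544 mg/mL = 88.3 mg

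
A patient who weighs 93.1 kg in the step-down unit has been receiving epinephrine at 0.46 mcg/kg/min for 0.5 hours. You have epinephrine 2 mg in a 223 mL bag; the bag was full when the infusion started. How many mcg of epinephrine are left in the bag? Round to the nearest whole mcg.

715 mcg

Dose = 0.46 mcg/kg/min × 93.1 kg = 42.826 mcg/min
42.826 mcg/min × 60 min/hr = 2569.56 mcg/hr
Concentration = 2 mg ÷ 223 mL = 0.00896861 mg/mL = 8.96861 mcg/mL
Rate = 2569.56 mcg/hr ÷ 8.96861 mcg/mL = 286.5059 mL/hr
Volume infused = 286.5059 mL/hr × 0.5 hr = 143.253 mL
Volume remaining = 223 − 143.253 = 79.74703 mL
Drug remaining = 79.74703 mL × 8.96861 mcg/mL = 715.22 mcg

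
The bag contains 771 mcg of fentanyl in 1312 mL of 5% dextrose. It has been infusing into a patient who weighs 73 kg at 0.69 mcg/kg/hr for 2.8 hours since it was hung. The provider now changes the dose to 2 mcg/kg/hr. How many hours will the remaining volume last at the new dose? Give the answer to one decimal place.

4.3 hours

Initial rate:
Dose = 0.69 mcg/kg/hr × 73 kg = 50.37 mcg/hr
Concentration = 771 mcg ÷ 1312 mL = 0.5876524 mcg/mL
Rate = 50.37 mcg/hr ÷ 0.5876524 mcg/mL = 85.71393 mL/hr
Volume infused so far = 85.71393 mL/hr × 2.8 hr = 239.999 mL
Volume remaining = 1312 − 239.999 = 1072.001 mL
New rate:
Dose = 2 mcg/kg/hr × 73 kg = 146 mcg/hr
Rate = 146 mcg/hr ÷ 0.5876524 mcg/mL = 248.4462 mL/hr
Time remaining = 1072.001 mL ÷ 248.4462 mL/hr = 4.314822 hr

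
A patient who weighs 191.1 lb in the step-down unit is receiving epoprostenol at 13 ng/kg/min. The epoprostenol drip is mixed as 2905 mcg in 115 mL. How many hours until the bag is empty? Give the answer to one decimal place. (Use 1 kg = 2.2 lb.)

42.9 hours

Weight = 191.1 lb ÷ 2.2 lb/kg = 86.86364 kg
Dose = 13 ng/kg/min × 86.86364 kg = 1129.227 ng/min
1129.227 ng/min × 60 min/hr = 67753.64 ng/hr
Concentration = 2905 mcg ÷ 115 mL = 25.26087 mcg/mL = 25260.87 ng/mL
Rate = 67753.64 ng/hr ÷ 25260.87 ng/mL = 2.682158 mL/hr
Duration = 115 mL ÷ 2.682158 mL/hr = 42.87593 hr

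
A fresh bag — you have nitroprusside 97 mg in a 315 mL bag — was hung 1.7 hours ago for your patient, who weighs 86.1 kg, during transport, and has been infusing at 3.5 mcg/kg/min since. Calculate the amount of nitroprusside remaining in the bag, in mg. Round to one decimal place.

Dose = 3.5 mcg/kg/min × 86.1 kg = 301.35 mcg/min
301.35 mcg/min × 60 min/hr = 18081 mcg/hr
Concentration = 97 mg ÷ 315 mL = 0.3079365 mg/mL = 307.9365 mcg/mL
Rate = 18081 mcg/hr ÷ 307.9365 mcg/mL = 58.71665 mL/hr
Volume infused = 58.71665 mL/hr × 1.7 hr = 99.8183 mL
Volume remaining = 315 − 99.8183 = 215.1817 mL
Drug remaining = 215.1817 mL × 307.9365 mcg/mL = 66262.3 mcg = 66.2623 mg

66.3 mg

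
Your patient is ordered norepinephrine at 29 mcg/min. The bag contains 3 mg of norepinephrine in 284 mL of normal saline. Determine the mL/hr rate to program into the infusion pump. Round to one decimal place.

164.7 mL/hr

29 mcg/min × 60 min/hr = 1740 mcg/hr
Concentration = 3 mg ÷ 284 mL = 0.01056338 mg/mL = 10.56338 mcg/mL
Rate = 1740 mcg/hr ÷ 10.56338 mcg/mL = 164.72 mL/hr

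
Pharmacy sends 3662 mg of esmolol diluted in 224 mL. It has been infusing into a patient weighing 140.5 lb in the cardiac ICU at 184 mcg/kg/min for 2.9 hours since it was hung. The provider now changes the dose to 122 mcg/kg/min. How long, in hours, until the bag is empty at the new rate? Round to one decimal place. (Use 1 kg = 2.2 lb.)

3.5 hours

Initial rate:
Weight = 140.5 lb ÷ 2.2 lb/kg = 63.86364 kg
Dose = 184 mcg/kg/min × 63.86364 kg = 11750.91 mcg/min
11750.91 mcg/min × 60 min/hr = 705054.5 mcg/hr
Concentration = 3662 mg ÷ 224 mL = 16.34821 mg/mL = 16348.21 mcg/mL
Rate = 705054.5 mcg/hr ÷ 16348.21 mcg/mL = 43.12731 mL/hr
Volume infused so far = 43.12731 mL/hr × 2.9 hr = 125.0692 mL
Volume remaining = 224 − 125.0692 = 98.93079 mL
New rate:
Dose = 122 mcg/kg/min × 63.86364 kg = 7791.364 mcg/min
7791.364 mcg/min × 60 min/hr = 467481.8 mcg/hr
Rate = 467481.8 mcg/hr ÷ 16348.21 mcg/mL = 28.59528 mL/hr
Time remaining = 98.93079 mL ÷ 28.59528 mL/hr = 3.459689 hr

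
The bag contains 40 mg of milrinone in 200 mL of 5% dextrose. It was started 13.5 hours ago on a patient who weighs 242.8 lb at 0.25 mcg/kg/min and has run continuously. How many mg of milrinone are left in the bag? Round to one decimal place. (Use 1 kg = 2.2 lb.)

17.7 mg

Weight = 242.8 lb ÷ 2.2 lb/kg = 110.3636 kg
Dose = 0.25 mcg/kg/min × 110.3636 kg = 27.59091 mcg/min
27.59091 mcg/min × 60 min/hr = 1655.455 mcg/hr
Concentration = 40 mg ÷ 200 mL = 0.2 mg/mL = 200 mcg/mL
Rate = 1655.455 mcg/hr ÷ 200 mcg/mL = 8.277273 mL/hr
Volume infused = 8.277273 mL/hr × 13.5 hr = 111.7432 mL
Volume remaining = 200 − 111.7432 = 88.25682 mL
Drug remaining = 88.25682 mL × 200 mcg/mL = 17651.36 mcg = 17.65136 mg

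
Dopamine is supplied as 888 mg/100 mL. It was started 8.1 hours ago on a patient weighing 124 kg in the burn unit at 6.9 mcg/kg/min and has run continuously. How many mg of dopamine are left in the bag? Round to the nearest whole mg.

Dose = 6.9 mcg/kg/min × 124 kg = 855.6 mcg/min
855.6 mcg/min × 60 min/hr = 51336 mcg/hr
Concentration = 888 mg ÷ 100 mL = 8.88 mg/mL = 8880 mcg/mL
Rate = 51336 mcg/hr ÷ 8880 mcg/mL = 5.781081 mL/hr
Volume infused = 5.781081 mL/hr × 8.1 hr = 46.82676 mL
Volume remaining = 100 − 46.82676 = 53.17324 mL
Drug remaining = 53.17324 mL × 8880 mcg/mL = 472178.4 mcg = 472.1784 mg

472 mg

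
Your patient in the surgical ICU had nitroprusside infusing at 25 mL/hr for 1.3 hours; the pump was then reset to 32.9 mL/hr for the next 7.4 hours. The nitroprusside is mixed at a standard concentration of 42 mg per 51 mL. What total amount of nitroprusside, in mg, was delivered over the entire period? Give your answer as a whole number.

Concentration = 42 mg ÷ 51 mL = 0.8235294 mg/mL
Stage 1: 25 mL/hr × 1.3 hr = 32.5 mL → 32.5 mL × 0.8235294 mg/mL = 26.76471 mg
Stage 2: 32.9 mL/hr × 7.4 hr = 243.46 mL → 243.46 mL × 0.8235294 mg/mL = 200.4965 mg
Total = 26.76471 + 200.4965 = 227.2612 mg

227 mg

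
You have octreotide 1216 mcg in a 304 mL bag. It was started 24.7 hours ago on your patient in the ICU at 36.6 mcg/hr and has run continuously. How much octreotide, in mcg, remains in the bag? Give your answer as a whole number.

312 mcg

Concentration = 1216 mcg ÷ 304 mL = 4 mcg/mL
Rate = 36.6 mcg/hr ÷ 4 mcg/mL = 9.15 mL/hr
Volume infused = 9.15 mL/hr × 24.7 hr = 226.005 mL
Volume remaining = 304 − 226.005 = 77.995 mL
Drug remaining = 77.995 mL × 4 mcg/mL = 311.98 mcg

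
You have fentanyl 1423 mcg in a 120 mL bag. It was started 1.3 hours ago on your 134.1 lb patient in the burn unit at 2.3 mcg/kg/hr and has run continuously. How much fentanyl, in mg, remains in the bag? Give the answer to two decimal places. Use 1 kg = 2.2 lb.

Weight = 134.1 lb ÷ 2.2 lb/kg = 60.95455 kg
Dose = 2.3 mcg/kg/hr × 60.95455 kg = 140.1955 mcg/hr
Concentration = 1423 mcg ÷ 120 mL = 11.85833 mcg/mL
Rate = 140.1955 mcg/hr ÷ 11.85833 mcg/mL = 11.82253 mL/hr
Volume infused = 11.82253 mL/hr × 1.3 hr = 15.36928 mL
Volume remaining = 120 − 15.36928 = 104.6307 mL
Drug remaining = 104.6307 mL × 11.85833 mcg/mL = 1240.746 mcg = 1.240746 mg

1.24 mg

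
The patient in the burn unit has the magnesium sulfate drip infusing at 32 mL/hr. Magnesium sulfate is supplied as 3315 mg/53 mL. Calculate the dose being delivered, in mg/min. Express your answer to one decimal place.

33.4 mg/min

Concentration = 3315 mg ÷ 53 mL = 62.54717 mg/mL
Drug rate = 32 mL/hr × 62.54717 mg/mL = 2001.509 mg/hr
2001.509 mg/hr ÷ 60 min/hr = 33.35849 mg/min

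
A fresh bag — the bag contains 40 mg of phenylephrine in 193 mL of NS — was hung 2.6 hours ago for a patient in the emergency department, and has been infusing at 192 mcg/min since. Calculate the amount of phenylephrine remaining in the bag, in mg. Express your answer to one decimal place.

10.0 mg

192 mcg/min × 60 min/hr = 11520 mcg/hr
Concentration = 40 mg ÷ 193 mL = 0.2072539 mg/mL = 207.2539 mcg/mL
Rate = 11520 mcg/hr ÷ 207.2539 mcg/mL = 55.584 mL/hr
Volume infused = 55.584 mL/hr × 2.6 hr = 144.5184 mL
Volume remaining = 193 − 144.5184 = 48.4816 mL
Drug remaining = 48.4816 mL × 207.2539 mcg/mL = 10048 mcg = 10.048 mg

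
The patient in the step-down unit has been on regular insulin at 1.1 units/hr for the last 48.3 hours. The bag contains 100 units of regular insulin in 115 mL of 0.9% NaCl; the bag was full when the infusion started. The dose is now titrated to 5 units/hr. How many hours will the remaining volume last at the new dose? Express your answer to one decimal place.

9.4 hours

Initial rate:
Concentration = 100 units ÷ 115 mL = 0.8695652 units/mL
Rate = 1.1 units/hr ÷ 0.8695652 units/mL = 1.265 mL/hr
Volume infused so far = 1.265 mL/hr × 48.3 hr = 61.0995 mL
Volume remaining = 115 − 61.0995 = 53.9005 mL
New rate:
Rate = 5 units/hr ÷ 0.8695652 units/mL = 5.75 mL/hr
Time remaining = 53.9005 mL ÷ 5.75 mL/hr = 9.374 hr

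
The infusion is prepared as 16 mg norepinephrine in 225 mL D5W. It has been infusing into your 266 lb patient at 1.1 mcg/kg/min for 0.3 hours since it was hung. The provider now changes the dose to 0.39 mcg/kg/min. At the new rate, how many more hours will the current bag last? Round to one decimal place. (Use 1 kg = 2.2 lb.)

4.8 hours

Initial rate:
Weight = 266 lb ÷ 2.2 lb/kg = 120.9091 kg
Dose = 1.1 mcg/kg/min × 120.9091 kg = 133 mcg/min
133 mcg/min × 60 min/hr = 7980 mcg/hr
Concentration = 16 mg ÷ 225 mL = 0.07111111 mg/mL = 71.11111 mcg/mL
Rate = 7980 mcg/hr ÷ 71.11111 mcg/mL = 112.2188 mL/hr
Volume infused so far = 112.2188 mL/hr × 0.3 hr = 33.66562 mL
Volume remaining = 225 − 33.66562 = 191.3344 mL
New rate:
Dose = 0.39 mcg/kg/min × 120.9091 kg = 47.15455 mcg/min
47.15455 mcg/min × 60 min/hr = 2829.273 mcg/hr
Rate = 2829.273 mcg/hr ÷ 71.11111 mcg/mL = 39.78665 mL/hr
Time remaining = 191.3344 mL ÷ 39.78665 mL/hr = 4.80901 hr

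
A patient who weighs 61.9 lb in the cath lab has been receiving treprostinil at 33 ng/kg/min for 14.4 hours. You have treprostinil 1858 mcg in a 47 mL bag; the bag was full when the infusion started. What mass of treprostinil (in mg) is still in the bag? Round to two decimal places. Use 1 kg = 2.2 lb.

1.06 mg

Weight = 61.9 lb ÷ 2.2 lb/kg = 28.13636 kg
Dose = 33 ng/kg/min × 28.13636 kg = 928.5 ng/min
928.5 ng/min × 60 min/hr = 55710 ng/hr
Concentration = 1858 mcg ÷ 47 mL = 39.53191 mcg/mL = 39531.91 ng/mL
Rate = 55710 ng/hr ÷ 39531.91 ng/mL = 1.409241 mL/hr
Volume infused = 1.409241 mL/hr × 14.4 hr = 20.29307 mL
Volume remaining = 47 − 20.29307 = 26.70693 mL
Drug remaining = 26.70693 mL × 39531.91 ng/mL = 1055776 ng = 1.055776 mg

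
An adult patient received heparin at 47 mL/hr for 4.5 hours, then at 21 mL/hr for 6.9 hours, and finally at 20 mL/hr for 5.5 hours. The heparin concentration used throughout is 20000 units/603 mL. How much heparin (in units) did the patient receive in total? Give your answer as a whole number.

15469 units

Concentration = 20000 units ÷ 603 mL = 33.1675 units/mL
Stage 1: 47 mL/hr × 4.5 hr = 211.5 mL → 211.5 mL × 33.1675 units/mL = 7014.925 units
Stage 2: 21 mL/hr × 6.9 hr = 144.9 mL → 144.9 mL × 33.1675 units/mL = 4805.97 units
Stage 3: 20 mL/hr × 5.5 hr = 110 mL → 110 mL × 33.1675 units/mL = 3648.425 units
Total = 7014.925 + 4805.97 + 3648.425 = 15469.32 units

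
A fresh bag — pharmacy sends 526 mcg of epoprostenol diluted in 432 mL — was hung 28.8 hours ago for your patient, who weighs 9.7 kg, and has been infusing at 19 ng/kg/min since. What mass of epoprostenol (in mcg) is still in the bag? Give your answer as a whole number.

208 mcg

Dose = 19 ng/kg/min × 9.7 kg = 184.3 ng/min
184.3 ng/min × 60 min/hr = 11058 ng/hr
Concentration = 526 mcg ÷ 432 mL = 1.217593 mcg/mL = 1217.593 ng/mL
Rate = 11058 ng/hr ÷ 1217.593 ng/mL = 9.081856 mL/hr
Volume infused = 9.081856 mL/hr × 28.8 hr = 261.5574 mL
Volume remaining = 432 − 261.5574 = 170.4426 mL
Drug remaining = 170.4426 mL × 1217.593 ng/mL = 207529.6 ng = 207.5296 mcg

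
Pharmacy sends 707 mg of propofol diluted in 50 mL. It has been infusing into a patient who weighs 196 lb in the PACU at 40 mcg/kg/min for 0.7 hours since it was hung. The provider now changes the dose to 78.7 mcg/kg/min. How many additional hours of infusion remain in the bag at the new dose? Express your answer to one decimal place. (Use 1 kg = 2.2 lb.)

1.3 hours

Initial rate:
Weight = 196 lb ÷ 2.2 lb/kg = 89.09091 kg
Dose = 40 mcg/kg/min × 89.09091 kg = 3563.636 mcg/min
3563.636 mcg/min × 60 min/hr = 213818.2 mcg/hr
Concentration = 707 mg ÷ 50 mL = 14.14 mg/mL = 14140 mcg/mL
Rate = 213818.2 mcg/hr ÷ 14140 mcg/mL = 15.12151 mL/hr
Volume infused so far = 15.12151 mL/hr × 0.7 hr = 10.58506 mL
Volume remaining = 50 − 10.58506 = 39.41494 mL
New rate:
Dose = 78.7 mcg/kg/min × 89.09091 kg = 7011.455 mcg/min
7011.455 mcg/min × 60 min/hr = 420687.3 mcg/hr
Rate = 420687.3 mcg/hr ÷ 14140 mcg/mL = 29.75158 mL/hr
Time remaining = 39.41494 mL ÷ 29.75158 mL/hr = 1.324802 hr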